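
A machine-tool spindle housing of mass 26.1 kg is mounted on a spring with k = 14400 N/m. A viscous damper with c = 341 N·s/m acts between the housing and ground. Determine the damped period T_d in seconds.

0.278 s

ω_n = √(k/m) = √(14400/26.1) = 23.49 rad/s.
Critical damping c_c = 2√(k·m) = 2√(14400 × 26.1) = 1226 N·s/m, so ζ = c/c_c = 341/1226 = 0.2781.
ω_d = ω_n√(1 − ζ²) = 23.49 × √(1 − 0.0773) = 22.56 rad/s.
T_d = 2π/ω_d = 0.2785 s.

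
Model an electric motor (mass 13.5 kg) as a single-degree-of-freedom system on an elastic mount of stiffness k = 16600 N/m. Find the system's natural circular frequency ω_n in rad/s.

35.1 rad/s

ω_n = √(k/m) = √(16600/13.5) = √1230 = 35.07 rad/s.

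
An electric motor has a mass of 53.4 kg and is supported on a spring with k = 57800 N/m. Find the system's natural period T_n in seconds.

0.191 s

ω_n = √(k/m) = √(57800/53.4) = √1082 = 32.90 rad/s.
T_n = 2π/ω_n = 6.283/32.90 = 0.1910 s.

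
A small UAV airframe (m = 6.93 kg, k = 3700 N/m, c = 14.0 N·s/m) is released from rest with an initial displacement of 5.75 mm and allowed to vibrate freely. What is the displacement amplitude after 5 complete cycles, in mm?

ζ = c/(2√(km)) = 14.0/(2√(3700 × 6.93)) = 14.0/320.3 = 0.04372.
Logarithmic decrement δ = 2πζ/√(1 − ζ²) = 2π × 0.04372/√(1 − 0.00191) = 0.2749.
After n cycles, x_n/x₀ = e^(−nδ), so x_5 = 5.75 × e^(−5 × 0.2749) = 5.75 × 0.2529 = 1.454 mm.

1.45 mm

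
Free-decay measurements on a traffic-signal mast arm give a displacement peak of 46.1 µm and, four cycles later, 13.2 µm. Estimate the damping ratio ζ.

0.0497

Logarithmic decrement δ = (1/n)·ln(x₀/x_n) = (1/4)·ln(46.1/13.2) = (1/4)·ln(3.492) = 0.3126.
ζ = δ/√(4π² + δ²) = 0.3126/√(39.48 + 0.0977) = 0.3126/6.291 = 0.04970.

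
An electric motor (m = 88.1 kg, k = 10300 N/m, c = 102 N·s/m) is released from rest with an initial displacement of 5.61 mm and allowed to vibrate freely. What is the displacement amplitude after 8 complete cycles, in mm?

ζ = c/(2√(km)) = 102/(2√(10300 × 88.1)) = 102/1905 = 0.05354.
Logarithmic decrement δ = 2πζ/√(1 − ζ²) = 2π × 0.05354/√(1 − 0.00287) = 0.3369.
After n cycles, x_n/x₀ = e^(−nδ), so x_8 = 5.61 × e^(−8 × 0.3369) = 5.61 × 0.06754 = 0.3789 mm.

0.379 mm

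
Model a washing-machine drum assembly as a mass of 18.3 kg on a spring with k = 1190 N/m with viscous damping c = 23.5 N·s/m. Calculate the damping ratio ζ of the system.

0.0796

ω_n = √(k/m) = √(1190/18.3) = 8.064 rad/s.
Critical damping c_c = 2√(k·m) = 2√(1190 × 18.3) = 295.1 N·s/m, so ζ = c/c_c = 23.5/295.1 = 0.07962.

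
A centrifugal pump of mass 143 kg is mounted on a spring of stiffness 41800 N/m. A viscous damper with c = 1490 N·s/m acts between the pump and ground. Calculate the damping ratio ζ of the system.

0.305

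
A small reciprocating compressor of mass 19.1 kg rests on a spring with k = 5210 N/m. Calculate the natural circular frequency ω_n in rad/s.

16.5 rad/s

ω_n = √(k/m) = √(5210/19.1) = √272.8 = 16.52 rad/s.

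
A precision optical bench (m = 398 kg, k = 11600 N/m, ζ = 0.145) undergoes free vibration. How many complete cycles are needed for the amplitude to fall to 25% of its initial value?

Logarithmic decrement δ = 2πζ/√(1 − ζ²) = 2π × 0.1450/√(1 − 0.0210) = 0.9208.
x_n/x₀ = e^(−nδ) ≤ 0.25; take ln: n ≥ ln(1/0.25)/δ = 1.386/0.9208 = 1.506.
So 2 complete cycles are required.

2 cycles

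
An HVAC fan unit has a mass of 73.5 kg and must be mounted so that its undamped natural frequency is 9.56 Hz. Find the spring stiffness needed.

265000 N/m

ω_n = 2πf_n = 2π × 9.56 = 60.07 rad/s.
k = m·ω_n² = 73.5 × 60.07² = 73.5 × 3608 = 265200 N/m.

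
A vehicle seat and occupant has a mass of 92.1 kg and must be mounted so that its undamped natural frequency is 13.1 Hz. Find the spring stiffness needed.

624000 N/m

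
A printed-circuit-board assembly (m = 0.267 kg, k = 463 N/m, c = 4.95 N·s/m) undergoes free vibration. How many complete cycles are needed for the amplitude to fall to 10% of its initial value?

ζ = c/(2√(km)) = 4.95/(2√(463 × 0.267)) = 4.95/22.24 = 0.2226.
Logarithmic decrement δ = 2πζ/√(1 − ζ²) = 2π × 0.2226/√(1 − 0.0496) = 1.435.
x_n/x₀ = e^(−nδ) ≤ 0.1; take ln: n ≥ ln(1/0.1)/δ = 2.303/1.435 = 1.605.
So 2 complete cycles are required.

2 cycles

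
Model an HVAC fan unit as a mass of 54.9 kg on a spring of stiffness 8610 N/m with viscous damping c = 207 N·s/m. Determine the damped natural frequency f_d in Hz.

1.97 Hz

ω_n = √(k/m) = √(8610/54.9) = 12.52 rad/s.
Critical damping c_c = 2√(k·m) = 2√(8610 × 54.9) = 1375 N·s/m, so ζ = c/c_c = 207/1375 = 0.1505.
ω_d = ω_n√(1 − ζ²) = 12.52 × √(1 − 0.0227) = 12.38 rad/s.
f_d = ω_d/(2π) = 1.970 Hz.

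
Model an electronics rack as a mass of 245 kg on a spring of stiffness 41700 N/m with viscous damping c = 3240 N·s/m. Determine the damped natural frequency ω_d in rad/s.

11.2 rad/s

ω_n = √(k/m) = √(41700/245) = 13.05 rad/s.
Critical damping c_c = 2√(k·m) = 2√(41700 × 245) = 6393 N·s/m, so ζ = c/c_c = 3240/6393 = 0.5068.
ω_d = ω_n√(1 − ζ²) = 13.05 × √(1 − 0.257) = 11.25 rad/s.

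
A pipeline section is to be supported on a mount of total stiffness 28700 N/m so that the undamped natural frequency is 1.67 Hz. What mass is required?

261 kg

ω_n = 2πf_n = 2π × 1.67 = 10.49 rad/s.
m = k/ω_n² = 28700/10.49² = 28700/110.1 = 260.7 kg.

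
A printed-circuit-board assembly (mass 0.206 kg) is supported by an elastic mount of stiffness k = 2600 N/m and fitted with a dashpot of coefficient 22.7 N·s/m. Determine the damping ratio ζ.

0.490

ω_n = √(k/m) = √(2600/0.206) = 112.3 rad/s.
Critical damping c_c = 2√(k·m) = 2√(2600 × 0.206) = 46.29 N·s/m, so ζ = c/c_c = 22.7/46.29 = 0.4904.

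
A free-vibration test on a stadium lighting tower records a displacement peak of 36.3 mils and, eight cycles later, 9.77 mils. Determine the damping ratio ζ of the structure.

0.0261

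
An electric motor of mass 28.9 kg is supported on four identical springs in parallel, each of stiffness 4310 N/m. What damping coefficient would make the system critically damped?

Parallel springs add: k_eq = 4 × 4310 = 17240 N/m.
c_c = 2√(k_eq·m) = 2√(17240 × 28.9) = 2 × 705.9 = 1412 N·s/m.

1410 N·s/m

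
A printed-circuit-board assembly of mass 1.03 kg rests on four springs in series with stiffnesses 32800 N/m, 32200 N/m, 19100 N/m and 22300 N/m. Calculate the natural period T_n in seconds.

0.0803 s

Series springs: 1/k_eq = 1/32800 + 1/32200 + 1/19100 + 1/22300 = 0.0001587, so k_eq = 6299 N/m.
ω_n = √(k_eq/m) = √(6299/1.03) = √6116 = 78.20 rad/s.
T_n = 2π/ω_n = 6.283/78.20 = 0.08034 s.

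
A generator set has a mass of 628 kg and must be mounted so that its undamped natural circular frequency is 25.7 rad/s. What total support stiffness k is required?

415000 N/m

k = m·ω_n² = 628 × 25.70² = 628 × 660.5 = 414800 N/m.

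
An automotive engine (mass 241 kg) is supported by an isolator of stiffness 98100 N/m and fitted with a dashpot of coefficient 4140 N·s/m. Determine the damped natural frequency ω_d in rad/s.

ω_n = √(k/m) = √(98100/241) = 20.18 rad/s.
Critical damping c_c = 2√(k·m) = 2√(98100 × 241) = 9725 N·s/m, so ζ = c/c_c = 4140/9725 = 0.4257.
ω_d = ω_n√(1 − ζ²) = 20.18 × √(1 − 0.181) = 18.26 rad/s.

18.3 rad/s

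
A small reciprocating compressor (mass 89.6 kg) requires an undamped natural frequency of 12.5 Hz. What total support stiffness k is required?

ω_n = 2πf_n = 2π × 12.5 = 78.54 rad/s.
k = m·ω_n² = 89.6 × 78.54² = 89.6 × 6169 = 552700 N/m.

553000 N/m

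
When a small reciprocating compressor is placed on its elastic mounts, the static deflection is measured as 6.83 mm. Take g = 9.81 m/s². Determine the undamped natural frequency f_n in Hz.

6.03 Hz

ω_n = √(g/δ_st) = √(9.81/0.00683) = √1436 = 37.90 rad/s.
f_n = ω_n/(2π) = 37.90/6.283 = 6.032 Hz.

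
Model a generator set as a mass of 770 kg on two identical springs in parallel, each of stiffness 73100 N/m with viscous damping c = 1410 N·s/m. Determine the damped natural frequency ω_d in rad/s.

13.7 rad/s

Parallel springs add: k_eq = 2 × 73100 = 146200 N/m.
ω_n = √(k_eq/m) = √(146200/770) = 13.78 rad/s.
Critical damping c_c = 2√(k_eq·m) = 2√(146200 × 770) = 21220 N·s/m, so ζ = c/c_c = 1410/21220 = 0.06645.
ω_d = ω_n√(1 − ζ²) = 13.78 × √(1 − 0.00442) = 13.75 rad/s.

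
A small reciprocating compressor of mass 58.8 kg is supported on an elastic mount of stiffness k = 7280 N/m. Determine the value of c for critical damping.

c_c = 2√(k·m) = 2√(7280 × 58.8) = 2 × 654.3 = 1309 N·s/m.

1310 N·s/m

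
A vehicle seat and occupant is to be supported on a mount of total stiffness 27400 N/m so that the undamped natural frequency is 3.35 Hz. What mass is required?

ω_n = 2πf_n = 2π × 3.35 = 21.05 rad/s.
m = k/ω_n² = 27400/21.05² = 27400/443.0 = 61.84 kg.

61.8 kg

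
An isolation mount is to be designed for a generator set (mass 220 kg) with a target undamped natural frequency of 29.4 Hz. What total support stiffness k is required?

ω_n = 2πf_n = 2π × 29.4 = 184.7 rad/s.
k = m·ω_n² = 220 × 184.7² = 220 × 34120 = 7507000 N/m.

7510000 N/m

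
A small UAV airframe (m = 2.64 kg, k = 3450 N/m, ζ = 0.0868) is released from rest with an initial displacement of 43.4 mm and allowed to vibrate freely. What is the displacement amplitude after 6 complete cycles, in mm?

1.63 mm

Logarithmic decrement δ = 2πζ/√(1 − ζ²) = 2π × 0.08680/√(1 − 0.00753) = 0.5474.
After n cycles, x_n/x₀ = e^(−nδ), so x_6 = 43.4 × e^(−6 × 0.5474) = 43.4 × 0.03745 = 1.625 mm.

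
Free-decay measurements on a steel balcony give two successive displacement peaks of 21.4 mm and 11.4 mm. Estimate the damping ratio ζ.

0.0997

Logarithmic decrement δ = (1/n)·ln(x₀/x_n) = (1/1)·ln(21.4/11.4) = (1/1)·ln(1.877) = 0.6298.
ζ = δ/√(4π² + δ²) = 0.6298/√(39.48 + 0.397) = 0.6298/6.315 = 0.09973.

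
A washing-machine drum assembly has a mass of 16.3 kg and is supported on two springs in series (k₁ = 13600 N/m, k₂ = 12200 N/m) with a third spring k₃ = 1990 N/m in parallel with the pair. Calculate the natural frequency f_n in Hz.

3.62 Hz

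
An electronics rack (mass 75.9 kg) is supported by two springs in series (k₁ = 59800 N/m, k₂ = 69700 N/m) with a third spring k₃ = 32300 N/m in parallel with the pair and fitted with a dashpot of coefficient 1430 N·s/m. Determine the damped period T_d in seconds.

Series pair: k_s = k₁k₂/(k₁+k₂) = (59800)(69700)/(59800 + 69700) = 32190 N/m. In parallel with k₃: k_eq = 32190 + 32300 = 64490 N/m.
ω_n = √(k_eq/m) = √(64490/75.9) = 29.15 rad/s.
Critical damping c_c = 2√(k_eq·m) = 2√(64490 × 75.9) = 4425 N·s/m, so ζ = c/c_c = 1430/4425 = 0.3232.
ω_d = ω_n√(1 − ζ²) = 29.15 × √(1 − 0.104) = 27.58 rad/s.
T_d = 2π/ω_d = 0.2278 s.

0.228 s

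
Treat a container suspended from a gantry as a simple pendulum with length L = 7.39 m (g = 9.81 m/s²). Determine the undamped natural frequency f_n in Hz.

For a simple pendulum ω_n = √(g/L) = √(9.81/7.39) = √1.327 = 1.152 rad/s.
f_n = ω_n/(2π) = 1.152/6.283 = 0.1834 Hz.

0.183 Hz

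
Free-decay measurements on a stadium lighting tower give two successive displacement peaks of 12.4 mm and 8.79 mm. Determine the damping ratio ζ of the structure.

0.0547

Logarithmic decrement δ = (1/n)·ln(x₀/x_n) = (1/1)·ln(12.4/8.79) = (1/1)·ln(1.411) = 0.3441.
ζ = δ/√(4π² + δ²) = 0.3441/√(39.48 + 0.118) = 0.3441/6.293 = 0.05468.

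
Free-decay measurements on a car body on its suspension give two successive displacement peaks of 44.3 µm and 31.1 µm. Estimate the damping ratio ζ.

Logarithmic decrement δ = (1/n)·ln(x₀/x_n) = (1/1)·ln(44.3/31.1) = (1/1)·ln(1.424) = 0.3538.
ζ = δ/√(4π² + δ²) = 0.3538/√(39.48 + 0.125) = 0.3538/6.293 = 0.05622.

0.0562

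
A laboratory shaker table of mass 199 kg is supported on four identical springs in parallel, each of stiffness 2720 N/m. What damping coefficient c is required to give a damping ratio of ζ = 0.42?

1240 N·s/m

Parallel springs add: k_eq = 4 × 2720 = 10880 N/m.
c_c = 2√(k_eq·m) = 2√(10880 × 199) = 2943 N·s/m.
c = ζ·c_c = 0.42 × 2943 = 1236 N·s/m.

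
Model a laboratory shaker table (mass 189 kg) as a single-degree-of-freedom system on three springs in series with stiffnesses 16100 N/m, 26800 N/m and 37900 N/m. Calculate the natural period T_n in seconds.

Series springs: 1/k_eq = 1/16100 + 1/26800 + 1/37900 = 0.0001258, so k_eq = 7948 N/m.
ω_n = √(k_eq/m) = √(7948/189) = √42.06 = 6.485 rad/s.
T_n = 2π/ω_n = 6.283/6.485 = 0.9689 s.

0.969 s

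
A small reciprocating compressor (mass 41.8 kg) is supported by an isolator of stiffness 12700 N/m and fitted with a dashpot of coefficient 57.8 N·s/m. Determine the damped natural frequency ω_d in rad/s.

17.4 rad/s

ω_n = √(k/m) = √(12700/41.8) = 17.43 rad/s.
Critical damping c_c = 2√(k·m) = 2√(12700 × 41.8) = 1457 N·s/m, so ζ = c/c_c = 57.8/1457 = 0.03967.
ω_d = ω_n√(1 − ζ²) = 17.43 × √(1 − 0.00157) = 17.42 rad/s.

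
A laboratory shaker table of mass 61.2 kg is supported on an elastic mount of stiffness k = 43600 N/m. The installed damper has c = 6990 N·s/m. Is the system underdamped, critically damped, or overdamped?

overdamped

c_c = 2√(k·m) = 3267 N·s/m; ζ = c/c_c = 6990/3267 = 2.14.
Since ζ > 1 the system is overdamped.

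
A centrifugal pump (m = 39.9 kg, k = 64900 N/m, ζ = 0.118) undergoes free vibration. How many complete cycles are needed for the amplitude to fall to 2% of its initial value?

6 cycles

Logarithmic decrement δ = 2πζ/√(1 − ζ²) = 2π × 0.1180/√(1 − 0.0139) = 0.7466.
x_n/x₀ = e^(−nδ) ≤ 0.02; take ln: n ≥ ln(1/0.02)/δ = 3.912/0.7466 = 5.240.
So 6 complete cycles are required.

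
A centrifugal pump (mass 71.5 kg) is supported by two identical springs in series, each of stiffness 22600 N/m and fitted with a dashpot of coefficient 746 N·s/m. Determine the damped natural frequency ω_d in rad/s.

11.4 rad/s

Series springs: 1/k_eq = 2/22600, so k_eq = 22600/2 = 11300 N/m.
ω_n = √(k_eq/m) = √(11300/71.5) = 12.57 rad/s.
Critical damping c_c = 2√(k_eq·m) = 2√(11300 × 71.5) = 1798 N·s/m, so ζ = c/c_c = 746/1798 = 0.4150.
ω_d = ω_n√(1 − ζ²) = 12.57 × √(1 − 0.172) = 11.44 rad/s.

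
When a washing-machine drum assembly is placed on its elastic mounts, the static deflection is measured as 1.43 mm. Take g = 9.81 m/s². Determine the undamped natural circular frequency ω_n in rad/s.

82.8 rad/s

ω_n = √(g/δ_st) = √(9.81/0.00143) = √6860 = 82.83 rad/s.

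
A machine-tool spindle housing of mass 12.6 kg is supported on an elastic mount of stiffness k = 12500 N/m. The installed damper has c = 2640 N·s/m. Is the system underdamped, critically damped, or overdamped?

overdamped

c_c = 2√(k·m) = 793.7 N·s/m; ζ = c/c_c = 2640/793.7 = 3.33.
Since ζ > 1 the system is overdamped.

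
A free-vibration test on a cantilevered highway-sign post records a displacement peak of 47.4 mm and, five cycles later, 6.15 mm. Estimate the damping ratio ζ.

Logarithmic decrement δ = (1/n)·ln(x₀/x_n) = (1/5)·ln(47.4/6.15) = (1/5)·ln(7.707) = 0.4084.
ζ = δ/√(4π² + δ²) = 0.4084/√(39.48 + 0.167) = 0.4084/6.296 = 0.06487.

0.0649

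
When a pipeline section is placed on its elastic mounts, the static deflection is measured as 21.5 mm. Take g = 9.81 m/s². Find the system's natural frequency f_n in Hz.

3.40 Hz

ω_n = √(g/δ_st) = √(9.81/0.0215) = √456.3 = 21.36 rad/s.
f_n = ω_n/(2π) = 21.36/6.283 = 3.400 Hz.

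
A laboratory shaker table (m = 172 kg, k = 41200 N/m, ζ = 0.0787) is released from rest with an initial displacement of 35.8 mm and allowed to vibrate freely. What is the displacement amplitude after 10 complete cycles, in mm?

Logarithmic decrement δ = 2πζ/√(1 − ζ²) = 2π × 0.07870/√(1 − 0.00619) = 0.4960.
After n cycles, x_n/x₀ = e^(−nδ), so x_10 = 35.8 × e^(−10 × 0.4960) = 35.8 × 0.007011 = 0.2510 mm.

0.251 mm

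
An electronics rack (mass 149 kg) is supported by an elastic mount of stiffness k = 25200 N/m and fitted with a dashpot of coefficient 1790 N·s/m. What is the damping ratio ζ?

0.462

ω_n = √(k/m) = √(25200/149) = 13.00 rad/s.
Critical damping c_c = 2√(k·m) = 2√(25200 × 149) = 3875 N·s/m, so ζ = c/c_c = 1790/3875 = 0.4619.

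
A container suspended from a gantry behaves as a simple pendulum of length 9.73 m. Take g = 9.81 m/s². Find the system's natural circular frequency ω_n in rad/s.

For a simple pendulum ω_n = √(g/L) = √(9.81/9.73) = √1.008 = 1.004 rad/s.

1.00 rad/s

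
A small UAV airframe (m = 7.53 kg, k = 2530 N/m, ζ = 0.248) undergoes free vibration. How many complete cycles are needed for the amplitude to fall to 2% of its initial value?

Logarithmic decrement δ = 2πζ/√(1 − ζ²) = 2π × 0.2480/√(1 − 0.0615) = 1.608.
x_n/x₀ = e^(−nδ) ≤ 0.02; take ln: n ≥ ln(1/0.02)/δ = 3.912/1.608 = 2.432.
So 3 complete cycles are required.

3 cycles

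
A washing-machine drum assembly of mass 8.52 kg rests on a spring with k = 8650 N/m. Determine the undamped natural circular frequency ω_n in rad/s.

31.9 rad/s

ω_n = √(k/m) = √(8650/8.52) = √1015 = 31.86 rad/s.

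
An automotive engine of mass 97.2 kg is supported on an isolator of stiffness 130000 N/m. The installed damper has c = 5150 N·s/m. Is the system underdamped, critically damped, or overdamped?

underdamped

c_c = 2√(k·m) = 7109 N·s/m; ζ = c/c_c = 5150/7109 = 0.724.
Since ζ < 1 the system is underdamped.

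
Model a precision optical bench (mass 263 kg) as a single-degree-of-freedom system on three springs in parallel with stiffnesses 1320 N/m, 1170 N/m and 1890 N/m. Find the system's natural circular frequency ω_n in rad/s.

Parallel springs add: k_eq = 1320 + 1170 + 1890 = 4380 N/m.
ω_n = √(k_eq/m) = √(4380/263) = √16.65 = 4.081 rad/s.

4.08 rad/s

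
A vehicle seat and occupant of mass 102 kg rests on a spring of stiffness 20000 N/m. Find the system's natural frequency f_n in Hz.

ω_n = √(k/m) = √(20000/102) = √196.1 = 14.00 rad/s.
f_n = ω_n/(2π) = 14.00/6.283 = 2.229 Hz.

2.23 Hz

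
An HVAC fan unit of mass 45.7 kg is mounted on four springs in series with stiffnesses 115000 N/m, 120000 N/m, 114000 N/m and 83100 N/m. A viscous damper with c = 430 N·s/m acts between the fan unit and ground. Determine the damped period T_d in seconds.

0.266 s

Series springs: 1/k_eq = 1/115000 + 1/120000 + 1/114000 + 1/83100 = 3.783×10^-5, so k_eq = 26430 N/m.
ω_n = √(k_eq/m) = √(26430/45.7) = 24.05 rad/s.
Critical damping c_c = 2√(k_eq·m) = 2√(26430 × 45.7) = 2198 N·s/m, so ζ = c/c_c = 430/2198 = 0.1956.
ω_d = ω_n√(1 − ζ²) = 24.05 × √(1 − 0.0383) = 23.58 rad/s.
T_d = 2π/ω_d = 0.2664 s.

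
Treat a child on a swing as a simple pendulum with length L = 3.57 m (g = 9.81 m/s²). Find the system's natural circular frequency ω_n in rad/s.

1.66 rad/s

For a simple pendulum ω_n = √(g/L) = √(9.81/3.57) = √2.748 = 1.658 rad/s.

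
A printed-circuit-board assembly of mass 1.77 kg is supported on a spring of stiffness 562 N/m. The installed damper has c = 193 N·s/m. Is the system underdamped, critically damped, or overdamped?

c_c = 2√(k·m) = 63.08 N·s/m; ζ = c/c_c = 193/63.08 = 3.06.
Since ζ > 1 the system is overdamped.

overdamped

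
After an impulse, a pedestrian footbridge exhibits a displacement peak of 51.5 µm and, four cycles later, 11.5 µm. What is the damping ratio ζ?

0.0595

Logarithmic decrement δ = (1/n)·ln(x₀/x_n) = (1/4)·ln(51.5/11.5) = (1/4)·ln(4.478) = 0.3748.
ζ = δ/√(4π² + δ²) = 0.3748/√(39.48 + 0.140) = 0.3748/6.294 = 0.05955.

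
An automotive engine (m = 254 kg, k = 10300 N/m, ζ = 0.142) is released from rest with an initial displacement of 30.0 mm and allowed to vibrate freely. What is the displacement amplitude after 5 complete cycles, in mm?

0.331 mm

Logarithmic decrement δ = 2πζ/√(1 − ζ²) = 2π × 0.1420/√(1 − 0.0202) = 0.9013.
After n cycles, x_n/x₀ = e^(−nδ), so x_5 = 30.0 × e^(−5 × 0.9013) = 30.0 × 0.01103 = 0.3310 mm.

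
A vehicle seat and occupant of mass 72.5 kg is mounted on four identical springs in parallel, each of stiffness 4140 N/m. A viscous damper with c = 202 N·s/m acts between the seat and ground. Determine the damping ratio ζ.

Parallel springs add: k_eq = 4 × 4140 = 16560 N/m.
ω_n = √(k_eq/m) = √(16560/72.5) = 15.11 rad/s.
Critical damping c_c = 2√(k_eq·m) = 2√(16560 × 72.5) = 2191 N·s/m, so ζ = c/c_c = 202/2191 = 0.09218.

0.0922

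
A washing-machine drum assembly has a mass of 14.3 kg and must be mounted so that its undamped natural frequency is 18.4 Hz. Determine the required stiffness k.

ω_n = 2πf_n = 2π × 18.4 = 115.6 rad/s.
k = m·ω_n² = 14.3 × 115.6² = 14.3 × 13370 = 191100 N/m.

191000 N/m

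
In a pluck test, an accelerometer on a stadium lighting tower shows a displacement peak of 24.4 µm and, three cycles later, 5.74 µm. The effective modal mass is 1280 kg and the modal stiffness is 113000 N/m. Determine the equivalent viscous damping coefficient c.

1840 N·s/m

Logarithmic decrement δ = (1/n)·ln(x₀/x_n) = (1/3)·ln(24.4/5.74) = (1/3)·ln(4.251) = 0.4824.
ζ = δ/√(4π² + δ²) = 0.4824/√(39.48 + 0.233) = 0.4824/6.302 = 0.07655.
c = ζ · 2√(km) = 0.07655 × 2√(113000 × 1280) = 0.07655 × 24050 = 1841 N·s/m.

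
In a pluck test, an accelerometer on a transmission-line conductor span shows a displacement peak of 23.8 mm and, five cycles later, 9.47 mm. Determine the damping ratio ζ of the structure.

0.0293

Logarithmic decrement δ = (1/n)·ln(x₀/x_n) = (1/5)·ln(23.8/9.47) = (1/5)·ln(2.513) = 0.1843.
ζ = δ/√(4π² + δ²) = 0.1843/√(39.48 + 0.0340) = 0.1843/6.286 = 0.02932.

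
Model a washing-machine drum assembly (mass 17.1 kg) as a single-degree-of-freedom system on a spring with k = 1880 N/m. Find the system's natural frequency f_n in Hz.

1.67 Hz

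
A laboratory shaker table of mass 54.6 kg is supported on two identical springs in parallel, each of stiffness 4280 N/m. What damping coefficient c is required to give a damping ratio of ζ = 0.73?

998 N·s/m

Parallel springs add: k_eq = 2 × 4280 = 8560 N/m.
c_c = 2√(k_eq·m) = 2√(8560 × 54.6) = 1367 N·s/m.
c = ζ·c_c = 0.73 × 1367 = 998.1 N·s/m.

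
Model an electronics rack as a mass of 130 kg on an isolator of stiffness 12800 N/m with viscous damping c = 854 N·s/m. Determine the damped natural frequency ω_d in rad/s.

9.36 rad/s

ω_n = √(k/m) = √(12800/130) = 9.923 rad/s.
Critical damping c_c = 2√(k·m) = 2√(12800 × 130) = 2580 N·s/m, so ζ = c/c_c = 854/2580 = 0.3310.
ω_d = ω_n√(1 − ζ²) = 9.923 × √(1 − 0.110) = 9.363 rad/s.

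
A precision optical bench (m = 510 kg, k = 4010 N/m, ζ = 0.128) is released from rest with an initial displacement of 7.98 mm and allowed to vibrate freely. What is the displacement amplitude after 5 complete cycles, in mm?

0.138 mm

Logarithmic decrement δ = 2πζ/√(1 − ζ²) = 2π × 0.1280/√(1 − 0.0164) = 0.8109.
After n cycles, x_n/x₀ = e^(−nδ), so x_5 = 7.98 × e^(−5 × 0.8109) = 7.98 × 0.01734 = 0.1384 mm.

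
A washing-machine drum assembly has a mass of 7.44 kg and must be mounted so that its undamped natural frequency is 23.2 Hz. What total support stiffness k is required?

ω_n = 2πf_n = 2π × 23.2 = 145.8 rad/s.
k = m·ω_n² = 7.44 × 145.8² = 7.44 × 21250 = 158100 N/m.

158000 N/m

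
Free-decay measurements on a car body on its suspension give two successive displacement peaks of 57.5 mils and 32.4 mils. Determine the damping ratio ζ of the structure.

0.0909

Logarithmic decrement δ = (1/n)·ln(x₀/x_n) = (1/1)·ln(57.5/32.4) = (1/1)·ln(1.775) = 0.5736.
ζ = δ/√(4π² + δ²) = 0.5736/√(39.48 + 0.329) = 0.5736/6.309 = 0.09092.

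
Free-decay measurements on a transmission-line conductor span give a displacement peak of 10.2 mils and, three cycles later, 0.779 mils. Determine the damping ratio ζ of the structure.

0.135

Logarithmic decrement δ = (1/n)·ln(x₀/x_n) = (1/3)·ln(10.2/0.779) = (1/3)·ln(13.09) = 0.8574.
ζ = δ/√(4π² + δ²) = 0.8574/√(39.48 + 0.735) = 0.8574/6.341 = 0.1352.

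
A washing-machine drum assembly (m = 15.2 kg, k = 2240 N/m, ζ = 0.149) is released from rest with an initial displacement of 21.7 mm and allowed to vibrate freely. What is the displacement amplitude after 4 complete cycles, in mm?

0.492 mm

Logarithmic decrement δ = 2πζ/√(1 − ζ²) = 2π × 0.1490/√(1 − 0.0222) = 0.9468.
After n cycles, x_n/x₀ = e^(−nδ), so x_4 = 21.7 × e^(−4 × 0.9468) = 21.7 × 0.02266 = 0.4918 mm.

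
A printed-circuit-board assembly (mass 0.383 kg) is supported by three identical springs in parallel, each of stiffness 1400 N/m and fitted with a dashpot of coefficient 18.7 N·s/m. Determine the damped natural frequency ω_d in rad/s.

Parallel springs add: k_eq = 3 × 1400 = 4200 N/m.
ω_n = √(k_eq/m) = √(4200/0.383) = 104.7 rad/s.
Critical damping c_c = 2√(k_eq·m) = 2√(4200 × 0.383) = 80.21 N·s/m, so ζ = c/c_c = 18.7/80.21 = 0.2331.
ω_d = ω_n√(1 − ζ²) = 104.7 × √(1 − 0.0543) = 101.8 rad/s.

102 rad/s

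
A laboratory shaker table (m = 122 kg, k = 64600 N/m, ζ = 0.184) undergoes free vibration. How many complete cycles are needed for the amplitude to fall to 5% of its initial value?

3 cycles

Logarithmic decrement δ = 2πζ/√(1 − ζ²) = 2π × 0.1840/√(1 − 0.0339) = 1.176.
x_n/x₀ = e^(−nδ) ≤ 0.05; take ln: n ≥ ln(1/0.05)/δ = 2.996/1.176 = 2.547.
So 3 complete cycles are required.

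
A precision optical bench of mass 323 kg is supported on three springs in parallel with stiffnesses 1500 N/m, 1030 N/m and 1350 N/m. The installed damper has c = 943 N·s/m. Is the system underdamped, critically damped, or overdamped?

Parallel springs add: k_eq = 1500 + 1030 + 1350 = 3880 N/m.
c_c = 2√(k_eq·m) = 2239 N·s/m; ζ = c/c_c = 943/2239 = 0.421.
Since ζ < 1 the system is underdamped.

underdamped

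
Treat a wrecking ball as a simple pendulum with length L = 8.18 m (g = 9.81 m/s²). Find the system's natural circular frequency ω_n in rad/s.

For a simple pendulum ω_n = √(g/L) = √(9.81/8.18) = √1.199 = 1.095 rad/s.

1.10 rad/s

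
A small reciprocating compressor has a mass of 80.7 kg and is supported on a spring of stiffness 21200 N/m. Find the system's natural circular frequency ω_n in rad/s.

16.2 rad/s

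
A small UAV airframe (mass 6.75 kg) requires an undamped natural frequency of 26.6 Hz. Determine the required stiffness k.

ω_n = 2πf_n = 2π × 26.6 = 167.1 rad/s.
k = m·ω_n² = 6.75 × 167.1² = 6.75 × 27930 = 188600 N/m.

189000 N/m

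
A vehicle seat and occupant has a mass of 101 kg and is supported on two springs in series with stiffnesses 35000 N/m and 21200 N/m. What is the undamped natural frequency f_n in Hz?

1.82 Hz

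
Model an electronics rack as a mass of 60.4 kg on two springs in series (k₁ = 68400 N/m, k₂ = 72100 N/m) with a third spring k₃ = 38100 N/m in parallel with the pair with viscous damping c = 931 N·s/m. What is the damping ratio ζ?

0.221

Series pair: k_s = k₁k₂/(k₁+k₂) = (68400)(72100)/(68400 + 72100) = 35100 N/m. In parallel with k₃: k_eq = 35100 + 38100 = 73200 N/m.
ω_n = √(k_eq/m) = √(73200/60.4) = 34.81 rad/s.
Critical damping c_c = 2√(k_eq·m) = 2√(73200 × 60.4) = 4205 N·s/m, so ζ = c/c_c = 931/4205 = 0.2214.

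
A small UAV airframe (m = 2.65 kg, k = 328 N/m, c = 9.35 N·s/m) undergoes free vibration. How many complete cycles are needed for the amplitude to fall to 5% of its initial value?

3 cycles

ζ = c/(2√(km)) = 9.35/(2√(328 × 2.65)) = 9.35/58.96 = 0.1586.
Logarithmic decrement δ = 2πζ/√(1 − ζ²) = 2π × 0.1586/√(1 − 0.0251) = 1.009.
x_n/x₀ = e^(−nδ) ≤ 0.05; take ln: n ≥ ln(1/0.05)/δ = 2.996/1.009 = 2.969.
So 3 complete cycles are required.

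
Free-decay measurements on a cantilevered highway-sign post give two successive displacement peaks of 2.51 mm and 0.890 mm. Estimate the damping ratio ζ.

Logarithmic decrement δ = (1/n)·ln(x₀/x_n) = (1/1)·ln(2.51/0.890) = (1/1)·ln(2.820) = 1.037.
ζ = δ/√(4π² + δ²) = 1.037/√(39.48 + 1.07) = 1.037/6.368 = 0.1628.

0.163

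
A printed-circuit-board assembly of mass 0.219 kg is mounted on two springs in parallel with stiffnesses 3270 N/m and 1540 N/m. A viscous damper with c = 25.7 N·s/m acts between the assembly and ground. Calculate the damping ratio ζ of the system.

0.396

Parallel springs add: k_eq = 3270 + 1540 = 4810 N/m.
ω_n = √(k_eq/m) = √(4810/0.219) = 148.2 rad/s.
Critical damping c_c = 2√(k_eq·m) = 2√(4810 × 0.219) = 64.91 N·s/m, so ζ = c/c_c = 25.7/64.91 = 0.3959.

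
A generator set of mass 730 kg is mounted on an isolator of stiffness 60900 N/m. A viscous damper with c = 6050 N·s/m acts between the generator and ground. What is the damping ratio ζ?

ω_n = √(k/m) = √(60900/730) = 9.134 rad/s.
Critical damping c_c = 2√(k·m) = 2√(60900 × 730) = 13340 N·s/m, so ζ = c/c_c = 6050/13340 = 0.4537.

0.454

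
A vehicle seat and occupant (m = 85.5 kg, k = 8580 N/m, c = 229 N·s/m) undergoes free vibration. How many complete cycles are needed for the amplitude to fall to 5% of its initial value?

ζ = c/(2√(km)) = 229/(2√(8580 × 85.5)) = 229/1713 = 0.1337.
Logarithmic decrement δ = 2πζ/√(1 − ζ²) = 2π × 0.1337/√(1 − 0.0179) = 0.8476.
x_n/x₀ = e^(−nδ) ≤ 0.05; take ln: n ≥ ln(1/0.05)/δ = 2.996/0.8476 = 3.535.
So 4 complete cycles are required.

4 cycles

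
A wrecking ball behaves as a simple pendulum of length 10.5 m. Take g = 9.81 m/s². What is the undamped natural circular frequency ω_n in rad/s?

0.967 rad/s

For a simple pendulum ω_n = √(g/L) = √(9.81/10.5) = √0.9343 = 0.9666 rad/s.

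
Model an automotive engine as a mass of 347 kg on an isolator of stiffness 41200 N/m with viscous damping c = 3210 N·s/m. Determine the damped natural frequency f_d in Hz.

ω_n = √(k/m) = √(41200/347) = 10.90 rad/s.
Critical damping c_c = 2√(k·m) = 2√(41200 × 347) = 7562 N·s/m, so ζ = c/c_c = 3210/7562 = 0.4245.
ω_d = ω_n√(1 − ζ²) = 10.90 × √(1 − 0.180) = 9.866 rad/s.
f_d = ω_d/(2π) = 1.570 Hz.

1.57 Hz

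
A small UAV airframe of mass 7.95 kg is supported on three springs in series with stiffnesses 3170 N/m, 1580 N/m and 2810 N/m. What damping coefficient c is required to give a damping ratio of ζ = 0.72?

Series springs: 1/k_eq = 1/3170 + 1/1580 + 1/2810 = 0.001304, so k_eq = 766.7 N/m.
c_c = 2√(k_eq·m) = 2√(766.7 × 7.95) = 156.1 N·s/m.
c = ζ·c_c = 0.72 × 156.1 = 112.4 N·s/m.

112 N·s/m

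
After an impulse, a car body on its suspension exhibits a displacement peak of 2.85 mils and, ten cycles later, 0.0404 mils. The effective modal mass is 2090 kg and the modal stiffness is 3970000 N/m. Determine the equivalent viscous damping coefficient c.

12300 N·s/m

Logarithmic decrement δ = (1/n)·ln(x₀/x_n) = (1/10)·ln(2.85/0.0404) = (1/10)·ln(70.54) = 0.4256.
ζ = δ/√(4π² + δ²) = 0.4256/√(39.48 + 0.181) = 0.4256/6.298 = 0.06759.
c = ζ · 2√(km) = 0.06759 × 2√(3970000 × 2090) = 0.06759 × 182200 = 12310 N·s/m.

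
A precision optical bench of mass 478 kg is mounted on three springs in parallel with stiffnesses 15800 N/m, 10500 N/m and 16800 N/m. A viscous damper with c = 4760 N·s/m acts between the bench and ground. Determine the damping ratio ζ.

Parallel springs add: k_eq = 15800 + 10500 + 16800 = 43100 N/m.
ω_n = √(k_eq/m) = √(43100/478) = 9.496 rad/s.
Critical damping c_c = 2√(k_eq·m) = 2√(43100 × 478) = 9078 N·s/m, so ζ = c/c_c = 4760/9078 = 0.5244.

0.524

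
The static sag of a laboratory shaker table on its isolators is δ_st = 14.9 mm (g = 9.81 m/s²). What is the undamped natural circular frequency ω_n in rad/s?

ω_n = √(g/δ_st) = √(9.81/0.0149) = √658.4 = 25.66 rad/s.

25.7 rad/s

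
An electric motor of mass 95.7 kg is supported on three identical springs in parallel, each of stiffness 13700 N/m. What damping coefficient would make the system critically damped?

3970 N·s/m

Parallel springs add: k_eq = 3 × 13700 = 41100 N/m.
c_c = 2√(k_eq·m) = 2√(41100 × 95.7) = 2 × 1983 = 3966 N·s/m.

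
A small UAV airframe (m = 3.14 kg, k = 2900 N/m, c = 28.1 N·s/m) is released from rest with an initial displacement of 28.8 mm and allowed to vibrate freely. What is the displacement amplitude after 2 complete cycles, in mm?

4.44 mm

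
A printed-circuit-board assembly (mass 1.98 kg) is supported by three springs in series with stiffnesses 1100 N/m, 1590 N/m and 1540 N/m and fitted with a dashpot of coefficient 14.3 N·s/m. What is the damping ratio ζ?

Series springs: 1/k_eq = 1/1100 + 1/1590 + 1/1540 = 0.002187, so k_eq = 457.2 N/m.
ω_n = √(k_eq/m) = √(457.2/1.98) = 15.20 rad/s.
Critical damping c_c = 2√(k_eq·m) = 2√(457.2 × 1.98) = 60.17 N·s/m, so ζ = c/c_c = 14.3/60.17 = 0.2376.

0.238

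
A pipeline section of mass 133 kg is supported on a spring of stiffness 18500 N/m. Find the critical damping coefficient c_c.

3140 N·s/m

c_c = 2√(k·m) = 2√(18500 × 133) = 2 × 1569 = 3137 N·s/m.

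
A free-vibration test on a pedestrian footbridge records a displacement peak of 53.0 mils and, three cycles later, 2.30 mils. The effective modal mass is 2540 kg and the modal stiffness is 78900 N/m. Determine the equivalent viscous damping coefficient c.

Logarithmic decrement δ = (1/n)·ln(x₀/x_n) = (1/3)·ln(53.0/2.30) = (1/3)·ln(23.04) = 1.046.
ζ = δ/√(4π² + δ²) = 1.046/√(39.48 + 1.09) = 1.046/6.370 = 0.1642.
c = ζ · 2√(km) = 0.1642 × 2√(78900 × 2540) = 0.1642 × 28310 = 4649 N·s/m.

4650 N·s/m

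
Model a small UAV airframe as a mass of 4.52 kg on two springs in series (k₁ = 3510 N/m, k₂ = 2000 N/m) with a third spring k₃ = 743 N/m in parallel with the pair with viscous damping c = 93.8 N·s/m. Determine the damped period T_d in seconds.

0.341 s

Series pair: k_s = k₁k₂/(k₁+k₂) = (3510)(2000)/(3510 + 2000) = 1274 N/m. In parallel with k₃: k_eq = 1274 + 743 = 2017 N/m.
ω_n = √(k_eq/m) = √(2017/4.52) = 21.12 rad/s.
Critical damping c_c = 2√(k_eq·m) = 2√(2017 × 4.52) = 191.0 N·s/m, so ζ = c/c_c = 93.8/191.0 = 0.4912.
ω_d = ω_n√(1 − ζ²) = 21.12 × √(1 − 0.241) = 18.40 rad/s.
T_d = 2π/ω_d = 0.3415 s.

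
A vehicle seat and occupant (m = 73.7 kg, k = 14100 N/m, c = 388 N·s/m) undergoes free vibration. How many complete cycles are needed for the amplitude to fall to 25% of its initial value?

ζ = c/(2√(km)) = 388/(2√(14100 × 73.7)) = 388/2039 = 0.1903.
Logarithmic decrement δ = 2πζ/√(1 − ζ²) = 2π × 0.1903/√(1 − 0.0362) = 1.218.
x_n/x₀ = e^(−nδ) ≤ 0.25; take ln: n ≥ ln(1/0.25)/δ = 1.386/1.218 = 1.138.
So 2 complete cycles are required.

2 cycles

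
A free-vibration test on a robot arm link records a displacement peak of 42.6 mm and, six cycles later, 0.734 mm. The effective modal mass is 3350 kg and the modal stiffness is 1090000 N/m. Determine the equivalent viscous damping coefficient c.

Logarithmic decrement δ = (1/n)·ln(x₀/x_n) = (1/6)·ln(42.6/0.734) = (1/6)·ln(58.04) = 0.6769.
ζ = δ/√(4π² + δ²) = 0.6769/√(39.48 + 0.458) = 0.6769/6.320 = 0.1071.
c = ζ · 2√(km) = 0.1071 × 2√(1090000 × 3350) = 0.1071 × 120900 = 12940 N·s/m.

12900 N·s/m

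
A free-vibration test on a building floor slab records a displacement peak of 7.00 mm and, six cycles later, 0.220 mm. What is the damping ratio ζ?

0.0914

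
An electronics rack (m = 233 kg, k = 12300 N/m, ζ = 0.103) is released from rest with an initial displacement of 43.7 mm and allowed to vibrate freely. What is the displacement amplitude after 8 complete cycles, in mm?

0.240 mm

Logarithmic decrement δ = 2πζ/√(1 − ζ²) = 2π × 0.1030/√(1 − 0.0106) = 0.6506.
After n cycles, x_n/x₀ = e^(−nδ), so x_8 = 43.7 × e^(−8 × 0.6506) = 43.7 × 0.005489 = 0.2399 mm.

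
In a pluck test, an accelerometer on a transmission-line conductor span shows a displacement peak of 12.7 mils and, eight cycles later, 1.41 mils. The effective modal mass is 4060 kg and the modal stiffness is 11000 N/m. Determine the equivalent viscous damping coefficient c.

584 N·s/m

Logarithmic decrement δ = (1/n)·ln(x₀/x_n) = (1/8)·ln(12.7/1.41) = (1/8)·ln(9.007) = 0.2748.
ζ = δ/√(4π² + δ²) = 0.2748/√(39.48 + 0.0755) = 0.2748/6.289 = 0.04369.
c = ζ · 2√(km) = 0.04369 × 2√(11000 × 4060) = 0.04369 × 13370 = 583.9 N·s/m.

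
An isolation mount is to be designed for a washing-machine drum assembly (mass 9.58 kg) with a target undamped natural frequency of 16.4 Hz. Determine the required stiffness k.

ω_n = 2πf_n = 2π × 16.4 = 103.0 rad/s.
k = m·ω_n² = 9.58 × 103.0² = 9.58 × 10620 = 101700 N/m.

102000 N/m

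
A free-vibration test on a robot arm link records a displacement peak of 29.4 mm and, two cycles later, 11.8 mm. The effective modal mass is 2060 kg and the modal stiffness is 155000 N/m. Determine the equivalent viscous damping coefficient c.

2590 N·s/m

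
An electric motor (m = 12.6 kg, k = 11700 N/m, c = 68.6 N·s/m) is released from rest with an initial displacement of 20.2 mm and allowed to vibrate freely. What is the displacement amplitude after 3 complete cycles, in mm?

3.72 mm

ζ = c/(2√(km)) = 68.6/(2√(11700 × 12.6)) = 68.6/767.9 = 0.08933.
Logarithmic decrement δ = 2πζ/√(1 − ζ²) = 2π × 0.08933/√(1 − 0.00798) = 0.5636.
After n cycles, x_n/x₀ = e^(−nδ), so x_3 = 20.2 × e^(−3 × 0.5636) = 20.2 × 0.1844 = 3.725 mm.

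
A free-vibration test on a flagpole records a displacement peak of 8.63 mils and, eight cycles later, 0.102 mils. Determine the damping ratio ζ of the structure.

Logarithmic decrement δ = (1/n)·ln(x₀/x_n) = (1/8)·ln(8.63/0.102) = (1/8)·ln(84.61) = 0.5548.
ζ = δ/√(4π² + δ²) = 0.5548/√(39.48 + 0.308) = 0.5548/6.308 = 0.08795.

0.0879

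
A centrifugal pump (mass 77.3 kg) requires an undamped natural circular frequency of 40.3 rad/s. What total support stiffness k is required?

126000 N/m

k = m·ω_n² = 77.3 × 40.30² = 77.3 × 1624 = 125500 N/m.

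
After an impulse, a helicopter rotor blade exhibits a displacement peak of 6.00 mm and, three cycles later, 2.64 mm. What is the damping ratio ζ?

0.0435

Logarithmic decrement δ = (1/n)·ln(x₀/x_n) = (1/3)·ln(6.00/2.64) = (1/3)·ln(2.273) = 0.2737.
ζ = δ/√(4π² + δ²) = 0.2737/√(39.48 + 0.0749) = 0.2737/6.289 = 0.04351.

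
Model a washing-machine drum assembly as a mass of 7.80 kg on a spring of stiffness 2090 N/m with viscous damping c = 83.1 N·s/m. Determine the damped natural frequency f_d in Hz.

2.46 Hz

ω_n = √(k/m) = √(2090/7.80) = 16.37 rad/s.
Critical damping c_c = 2√(k·m) = 2√(2090 × 7.80) = 255.4 N·s/m, so ζ = c/c_c = 83.1/255.4 = 0.3254.
ω_d = ω_n√(1 − ζ²) = 16.37 × √(1 − 0.106) = 15.48 rad/s.
f_d = ω_d/(2π) = 2.463 Hz.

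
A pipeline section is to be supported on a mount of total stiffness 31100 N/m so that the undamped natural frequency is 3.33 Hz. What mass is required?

ω_n = 2πf_n = 2π × 3.33 = 20.92 rad/s.
m = k/ω_n² = 31100/20.92² = 31100/437.8 = 71.04 kg.

71.0 kg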